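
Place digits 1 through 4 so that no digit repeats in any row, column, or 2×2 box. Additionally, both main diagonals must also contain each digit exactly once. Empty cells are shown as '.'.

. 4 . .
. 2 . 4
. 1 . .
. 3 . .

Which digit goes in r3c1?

2

r2c3 = 3 (sole candidate).
r3c3 = 4 (sole candidate).
r4c4 = 1 (sole candidate).
r1c1 = 3 (sole candidate).
r1c4 = 2 (sole candidate).
r2c1 = 1 (sole candidate).
r3c1 = 2: row 3 has {1,4}; col 1 has {1,3}; box has {1,3} → only 2 remains.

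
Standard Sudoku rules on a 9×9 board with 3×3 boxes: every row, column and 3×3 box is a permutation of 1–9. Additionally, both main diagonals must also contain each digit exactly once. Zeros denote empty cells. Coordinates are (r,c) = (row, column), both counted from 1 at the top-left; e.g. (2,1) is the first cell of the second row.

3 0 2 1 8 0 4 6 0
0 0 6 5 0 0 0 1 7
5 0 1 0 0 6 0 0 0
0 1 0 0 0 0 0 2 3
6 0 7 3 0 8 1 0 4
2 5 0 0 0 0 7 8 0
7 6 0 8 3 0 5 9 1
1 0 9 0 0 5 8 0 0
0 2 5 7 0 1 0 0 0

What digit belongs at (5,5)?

(3,8) = 3: row 3 has {1,5,6}; col 8 has {1,2,6,8,9}; box has {1,4,6,7} → only 3 remains.
(5,2) = 9: row 5 has {1,3,4,6,7,8}; col 2 has {1,2,5,6}; box has {1,2,5,6,7} → only 9 remains.
(5,5) = 2: row 5 has {1,3,4,6,7,8,9}; col 5 has {3,8}; box has {3,8}; main diagonal has {1,3,5}; anti-diagonal has {1} → only 2 remains.

2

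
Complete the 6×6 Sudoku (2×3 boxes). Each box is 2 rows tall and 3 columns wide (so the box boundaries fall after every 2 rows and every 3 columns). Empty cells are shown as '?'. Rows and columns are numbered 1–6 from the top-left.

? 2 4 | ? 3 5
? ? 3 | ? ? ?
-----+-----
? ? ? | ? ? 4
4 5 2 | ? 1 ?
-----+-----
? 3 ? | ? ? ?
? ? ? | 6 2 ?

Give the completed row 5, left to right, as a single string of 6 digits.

r1c4 = 1: row 1 has {2,3,4,5}; col 4 has {6}; box has {3,5} → only 1 remains.
r4c4 = 3: row 4 has {1,2,4,5}; col 4 has {1,6}; box has {1,4} → only 3 remains.
r4c6 = 6: row 4 has {1,2,3,4,5}; col 6 has {4,5}; box has {1,3,4} → only 6 remains.
r5c6 = 1: row 5 has {3}; col 6 has {4,5,6}; box has {2,6} → only 1 remains.
r6c6 = 3: row 6 has {2,6}; col 6 has {1,4,5,6}; box has {1,2,6} → only 3 remains.
r1c1 = 6: row 1 has {1,2,3,4,5}; col 1 has {4}; box has {2,3,4} → only 6 remains.
r2c2 = 1: row 2 has {3}; col 2 has {2,3,5}; box has {2,3,4,6} → only 1 remains.
r2c6 = 2: row 2 has {1,3}; col 6 has {1,3,4,5,6}; box has {1,3,5} → only 2 remains.
r3c2 = 6: row 3 has {4}; col 2 has {1,2,3,5}; box has {2,4,5} → only 6 remains.
r3c3 = 1: row 3 has {4,6}; col 3 has {2,3,4}; box has {2,4,5,6} → only 1 remains.
r3c5 = 5: row 3 has {1,4,6}; col 5 has {1,2,3}; box has {1,3,4,6} → only 5 remains.
r5c5 = 4: row 5 has {1,3}; col 5 has {1,2,3,5}; box has {1,2,3,6} → only 4 remains.
r6c2 = 4: row 6 has {2,3,6}; col 2 has {1,2,3,5,6}; box has {3} → only 4 remains.
r6c3 = 5: row 6 has {2,3,4,6}; col 3 has {1,2,3,4}; box has {3,4} → only 5 remains.
r2c1 = 5: row 2 has {1,2,3}; col 1 has {4,6}; box has {1,2,3,4,6} → only 5 remains.
r2c4 = 4: row 2 has {1,2,3,5}; col 4 has {1,3,6}; box has {1,2,3,5} → only 4 remains.
r2c5 = 6: row 2 has {1,2,3,4,5}; col 5 has {1,2,3,4,5}; box has {1,2,3,4,5} → only 6 remains.
r3c1 = 3: row 3 has {1,4,5,6}; col 1 has {4,5,6}; box has {1,2,4,5,6} → only 3 remains.
r3c4 = 2: row 3 has {1,3,4,5,6}; col 4 has {1,3,4,6}; box has {1,3,4,5,6} → only 2 remains.
r5c1 = 2: row 5 has {1,3,4}; col 1 has {3,4,5,6}; box has {3,4,5} → only 2 remains.
r5c3 = 6: row 5 has {1,2,3,4}; col 3 has {1,2,3,4,5}; box has {2,3,4,5} → only 6 remains.
r5c4 = 5: row 5 has {1,2,3,4,6}; col 4 has {1,2,3,4,6}; box has {1,2,3,4,6} → only 5 remains.

236541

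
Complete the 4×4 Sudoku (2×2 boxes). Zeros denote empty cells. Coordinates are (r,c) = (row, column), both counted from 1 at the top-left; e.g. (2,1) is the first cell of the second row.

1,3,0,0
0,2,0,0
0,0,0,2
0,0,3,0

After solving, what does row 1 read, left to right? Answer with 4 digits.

1324

(1,4) = 4: row 1 has {1,3}; col 4 has {2}; box has {} → only 4 remains.
(2,1) = 4 (sole candidate).
(2,3) = 1 (sole candidate).
(2,4) = 3 (sole candidate).
(3,1) = 3 (sole candidate).
(3,3) = 4 (sole candidate).
(4,1) = 2 (sole candidate).
(4,4) = 1 (sole candidate).
(1,3) = 2: row 1 has {1,3,4}; col 3 has {1,3,4}; box has {1,3,4} → only 2 remains.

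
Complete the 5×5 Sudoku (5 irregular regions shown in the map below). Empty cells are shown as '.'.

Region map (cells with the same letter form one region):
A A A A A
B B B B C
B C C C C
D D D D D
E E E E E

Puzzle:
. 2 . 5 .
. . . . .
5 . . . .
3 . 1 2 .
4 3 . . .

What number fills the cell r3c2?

r1c1 = 1: row 1 has {2,5}; col 1 has {3,4,5}; region has {2,5} → only 1 remains.
r2c1 = 2: row 2 has {}; col 1 has {1,3,4,5}; region has {5} → only 2 remains.
r5c4 = 1: row 5 has {3,4}; col 4 has {2,5}; region has {3,4} → only 1 remains.
r2c5 = 5: in row 2, 5 can only go here (every other open cell in that row sees a 5).
r4c5 = 4: row 4 has {1,2,3}; col 5 has {5}; region has {1,2,3} → only 4 remains.
r5c5 = 2: row 5 has {1,3,4}; col 5 has {4,5}; region has {1,3,4} → only 2 remains.
r1c5 = 3: row 1 has {1,2,5}; col 5 has {2,4,5}; region has {1,2,5} → only 3 remains.
r3c5 = 1: row 3 has {5}; col 5 has {2,3,4,5}; region has {5} → only 1 remains.
r4c2 = 5: row 4 has {1,2,3,4}; col 2 has {2,3}; region has {1,2,3,4} → only 5 remains.
r5c3 = 5: row 5 has {1,2,3,4}; col 3 has {1}; region has {1,2,3,4} → only 5 remains.
r1c3 = 4: row 1 has {1,2,3,5}; col 3 has {1,5}; region has {1,2,3,5} → only 4 remains.
r2c3 = 3: row 2 has {2,5}; col 3 has {1,4,5}; region has {2,5} → only 3 remains.
r2c4 = 4: row 2 has {2,3,5}; col 4 has {1,2,5}; region has {2,3,5} → only 4 remains.
r3c2 = 4: row 3 has {1,5}; col 2 has {2,3,5}; region has {1,5} → only 4 remains.

4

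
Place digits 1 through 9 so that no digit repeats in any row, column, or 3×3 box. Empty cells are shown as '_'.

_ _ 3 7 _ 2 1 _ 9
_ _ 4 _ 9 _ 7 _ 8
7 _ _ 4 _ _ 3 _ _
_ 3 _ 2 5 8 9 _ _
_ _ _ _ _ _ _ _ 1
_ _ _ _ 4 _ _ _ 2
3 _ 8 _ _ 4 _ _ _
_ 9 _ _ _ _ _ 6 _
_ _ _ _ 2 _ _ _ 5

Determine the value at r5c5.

3

r3c9 = 6: row 3 has {3,4,7}; col 9 has {1,2,5,8,9}; box has {1,3,7,8,9} → only 6 remains.
r7c7 = 2: row 7 has {3,4,8}; col 7 has {1,3,7,9}; box has {5,6} → only 2 remains.
r7c9 = 7: row 7 has {2,3,4,8}; col 9 has {1,2,5,6,8,9}; box has {2,5,6} → only 7 remains.
r4c9 = 4: row 4 has {2,3,5,8,9}; col 9 has {1,2,5,6,7,8,9}; box has {1,2,9} → only 4 remains.
r8c9 = 3: row 8 has {6,9}; col 9 has {1,2,4,5,6,7,8,9}; box has {2,5,6,7} → only 3 remains.
r4c8 = 7: row 4 has {2,3,4,5,8,9}; col 8 has {6}; box has {1,2,4,9} → only 7 remains.
r1c8 = 4: in row 1, 4 can only go here (every other open cell in that row sees a 4).
r3c3 = 9: in row 3, 9 can only go here (every other open cell in that row sees a 9).
r5c5 = 3: in column 5, 3 can only go here (every other open cell in that column sees a 3).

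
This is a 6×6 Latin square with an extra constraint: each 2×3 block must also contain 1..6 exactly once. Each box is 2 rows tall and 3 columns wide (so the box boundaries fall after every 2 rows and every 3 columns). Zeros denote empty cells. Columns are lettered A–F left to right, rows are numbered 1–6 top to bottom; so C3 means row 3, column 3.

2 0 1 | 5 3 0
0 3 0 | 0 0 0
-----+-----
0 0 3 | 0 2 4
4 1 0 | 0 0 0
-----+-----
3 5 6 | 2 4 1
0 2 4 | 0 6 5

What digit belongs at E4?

5

F1 = 6 (sole candidate).
C2 = 5 (sole candidate).
E2 = 1 (sole candidate).
F2 = 2 (sole candidate).
B3 = 6 (sole candidate).
D3 = 1 (sole candidate).
C4 = 2 (sole candidate).
E4 = 5: row 4 has {1,2,4}; col 5 has {1,2,3,4,6}; box has {1,2,4} → only 5 remains.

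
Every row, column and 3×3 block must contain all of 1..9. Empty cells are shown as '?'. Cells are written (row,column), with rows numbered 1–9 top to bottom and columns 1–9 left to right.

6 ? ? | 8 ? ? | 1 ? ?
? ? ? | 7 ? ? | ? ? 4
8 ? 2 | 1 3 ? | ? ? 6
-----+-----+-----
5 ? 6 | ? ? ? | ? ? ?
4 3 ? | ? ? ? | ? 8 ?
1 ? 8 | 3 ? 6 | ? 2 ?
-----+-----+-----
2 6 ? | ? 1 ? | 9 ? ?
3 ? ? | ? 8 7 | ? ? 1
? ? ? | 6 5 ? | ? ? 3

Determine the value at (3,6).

4

(2,1) = 9: row 2 has {4,7}; col 1 has {1,2,3,4,5,6,8}; box has {2,6,8} → only 9 remains.
(7,4) = 4: row 7 has {1,2,6,9}; col 4 has {1,3,6,7,8}; box has {1,5,6,7,8} → only 4 remains.
(7,6) = 3: row 7 has {1,2,4,6,9}; col 6 has {6,7}; box has {1,4,5,6,7,8} → only 3 remains.
(9,1) = 7: row 9 has {3,5,6}; col 1 has {1,2,3,4,5,6,8,9}; box has {2,3,6} → only 7 remains.
(9,8) = 4: row 9 has {3,5,6,7}; col 8 has {2,8}; box has {1,3,9} → only 4 remains.
(7,3) = 5: row 7 has {1,2,3,4,6,9}; col 3 has {2,6,8}; box has {2,3,6,7} → only 5 remains.
(7,8) = 7: row 7 has {1,2,3,4,5,6,9}; col 8 has {2,4,8}; box has {1,3,4,9} → only 7 remains.
(7,9) = 8: row 7 has {1,2,3,4,5,6,7,9}; col 9 has {1,3,4,6}; box has {1,3,4,7,9} → only 8 remains.
(9,7) = 2: row 9 has {3,4,5,6,7}; col 7 has {1,9}; box has {1,3,4,7,8,9} → only 2 remains.
(9,6) = 9: row 9 has {2,3,4,5,6,7}; col 6 has {3,6,7}; box has {1,3,4,5,6,7,8} → only 9 remains.
(8,4) = 2: row 8 has {1,3,7,8}; col 4 has {1,3,4,6,7,8}; box has {1,3,4,5,6,7,8,9} → only 2 remains.
(9,3) = 1: row 9 has {2,3,4,5,6,7,9}; col 3 has {2,5,6,8}; box has {2,3,5,6,7} → only 1 remains.
(2,3) = 3: row 2 has {4,7,9}; col 3 has {1,2,5,6,8}; box has {2,6,8,9} → only 3 remains.
(2,8) = 5: row 2 has {3,4,7,9}; col 8 has {2,4,7,8}; box has {1,4,6} → only 5 remains.
(3,7) = 7: row 3 has {1,2,3,6,8}; col 7 has {1,2,9}; box has {1,4,5,6} → only 7 remains.
(3,8) = 9: row 3 has {1,2,3,6,7,8}; col 8 has {2,4,5,7,8}; box has {1,4,5,6,7} → only 9 remains.
(4,4) = 9: row 4 has {5,6}; col 4 has {1,2,3,4,6,7,8}; box has {3,6} → only 9 remains.
(4,9) = 7: row 4 has {5,6,9}; col 9 has {1,3,4,6,8}; box has {2,8} → only 7 remains.
(5,4) = 5: row 5 has {3,4,8}; col 4 has {1,2,3,4,6,7,8,9}; box has {3,6,9} → only 5 remains.
(5,7) = 6: row 5 has {3,4,5,8}; col 7 has {1,2,7,9}; box has {2,7,8} → only 6 remains.
(5,9) = 9: row 5 has {3,4,5,6,8}; col 9 has {1,3,4,6,7,8}; box has {2,6,7,8} → only 9 remains.
(6,9) = 5: row 6 has {1,2,3,6,8}; col 9 has {1,3,4,6,7,8,9}; box has {2,6,7,8,9} → only 5 remains.
(8,7) = 5: row 8 has {1,2,3,7,8}; col 7 has {1,2,6,7,9}; box has {1,2,3,4,7,8,9} → only 5 remains.
(8,8) = 6: row 8 has {1,2,3,5,7,8}; col 8 has {2,4,5,7,8,9}; box has {1,2,3,4,5,7,8,9} → only 6 remains.
(9,2) = 8: row 9 has {1,2,3,4,5,6,7,9}; col 2 has {3,6}; box has {1,2,3,5,6,7} → only 8 remains.
(1,8) = 3: row 1 has {1,6,8}; col 8 has {2,4,5,6,7,8,9}; box has {1,4,5,6,7,9} → only 3 remains.
(1,9) = 2: row 1 has {1,3,6,8}; col 9 has {1,3,4,5,6,7,8,9}; box has {1,3,4,5,6,7,9} → only 2 remains.
(2,2) = 1: row 2 has {3,4,5,7,9}; col 2 has {3,6,8}; box has {2,3,6,8,9} → only 1 remains.
(2,6) = 2: row 2 has {1,3,4,5,7,9}; col 6 has {3,6,7,9}; box has {1,3,7,8} → only 2 remains.
(2,7) = 8: row 2 has {1,2,3,4,5,7,9}; col 7 has {1,2,5,6,7,9}; box has {1,2,3,4,5,6,7,9} → only 8 remains.
(4,2) = 2: row 4 has {5,6,7,9}; col 2 has {1,3,6,8}; box has {1,3,4,5,6,8} → only 2 remains.
(4,5) = 4: row 4 has {2,5,6,7,9}; col 5 has {1,3,5,8}; box has {3,5,6,9} → only 4 remains.
(4,7) = 3: row 4 has {2,4,5,6,7,9}; col 7 has {1,2,5,6,7,8,9}; box has {2,5,6,7,8,9} → only 3 remains.
(4,8) = 1: row 4 has {2,3,4,5,6,7,9}; col 8 has {2,3,4,5,6,7,8,9}; box has {2,3,5,6,7,8,9} → only 1 remains.
(5,3) = 7: row 5 has {3,4,5,6,8,9}; col 3 has {1,2,3,5,6,8}; box has {1,2,3,4,5,6,8} → only 7 remains.
(5,5) = 2: row 5 has {3,4,5,6,7,8,9}; col 5 has {1,3,4,5,8}; box has {3,4,5,6,9} → only 2 remains.
(5,6) = 1: row 5 has {2,3,4,5,6,7,8,9}; col 6 has {2,3,6,7,9}; box has {2,3,4,5,6,9} → only 1 remains.
(6,2) = 9: row 6 has {1,2,3,5,6,8}; col 2 has {1,2,3,6,8}; box has {1,2,3,4,5,6,7,8} → only 9 remains.
(6,5) = 7: row 6 has {1,2,3,5,6,8,9}; col 5 has {1,2,3,4,5,8}; box has {1,2,3,4,5,6,9} → only 7 remains.
(6,7) = 4: row 6 has {1,2,3,5,6,7,8,9}; col 7 has {1,2,3,5,6,7,8,9}; box has {1,2,3,5,6,7,8,9} → only 4 remains.
(8,2) = 4: row 8 has {1,2,3,5,6,7,8}; col 2 has {1,2,3,6,8,9}; box has {1,2,3,5,6,7,8} → only 4 remains.
(8,3) = 9: row 8 has {1,2,3,4,5,6,7,8}; col 3 has {1,2,3,5,6,7,8}; box has {1,2,3,4,5,6,7,8} → only 9 remains.
(1,3) = 4: row 1 has {1,2,3,6,8}; col 3 has {1,2,3,5,6,7,8,9}; box has {1,2,3,6,8,9} → only 4 remains.
(1,5) = 9: row 1 has {1,2,3,4,6,8}; col 5 has {1,2,3,4,5,7,8}; box has {1,2,3,7,8} → only 9 remains.
(1,6) = 5: row 1 has {1,2,3,4,6,8,9}; col 6 has {1,2,3,6,7,9}; box has {1,2,3,7,8,9} → only 5 remains.
(2,5) = 6: row 2 has {1,2,3,4,5,7,8,9}; col 5 has {1,2,3,4,5,7,8,9}; box has {1,2,3,5,7,8,9} → only 6 remains.
(3,2) = 5: row 3 has {1,2,3,6,7,8,9}; col 2 has {1,2,3,4,6,8,9}; box has {1,2,3,4,6,8,9} → only 5 remains.
(3,6) = 4: row 3 has {1,2,3,5,6,7,8,9}; col 6 has {1,2,3,5,6,7,9}; box has {1,2,3,5,6,7,8,9} → only 4 remains.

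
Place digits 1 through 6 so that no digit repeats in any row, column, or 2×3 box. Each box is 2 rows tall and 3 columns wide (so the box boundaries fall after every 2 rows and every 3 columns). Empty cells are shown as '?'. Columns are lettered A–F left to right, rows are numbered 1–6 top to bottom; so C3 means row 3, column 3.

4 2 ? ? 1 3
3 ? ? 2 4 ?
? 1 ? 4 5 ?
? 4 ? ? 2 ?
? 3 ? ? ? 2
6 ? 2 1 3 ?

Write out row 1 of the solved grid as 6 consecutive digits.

425613

A3 = 2 (sole candidate).
F3 = 6 (sole candidate).
A4 = 5 (sole candidate).
D4 = 3 (sole candidate).
F4 = 1 (sole candidate).
A5 = 1 (sole candidate).
E5 = 6 (sole candidate).
B6 = 5 (sole candidate).
F6 = 4 (sole candidate).
B2 = 6 (sole candidate).
F2 = 5 (sole candidate).
C3 = 3 (sole candidate).
C4 = 6 (sole candidate).
C5 = 4 (sole candidate).
D5 = 5 (sole candidate).
C1 = 5: row 1 has {1,2,3,4}; col 3 has {2,3,4,6}; box has {2,3,4,6} → only 5 remains.
D1 = 6: row 1 has {1,2,3,4,5}; col 4 has {1,2,3,4,5}; box has {1,2,3,4,5} → only 6 remains.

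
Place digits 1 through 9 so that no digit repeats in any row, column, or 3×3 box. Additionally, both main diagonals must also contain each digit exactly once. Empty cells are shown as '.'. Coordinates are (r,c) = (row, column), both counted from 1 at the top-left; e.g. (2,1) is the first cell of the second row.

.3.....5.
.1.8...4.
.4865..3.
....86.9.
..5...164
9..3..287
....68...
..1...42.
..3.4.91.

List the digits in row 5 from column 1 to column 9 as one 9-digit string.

385297164

(3,7) = 7: row 3 has {3,4,5,6,8}; col 7 has {1,2,4,9}; box has {3,4,5}; anti-diagonal has {3,4,6} → only 7 remains.
(5,5) = 9: row 5 has {1,4,5,6}; col 5 has {4,5,6,8}; box has {3,6,8}; main diagonal has {1,2,8}; anti-diagonal has {3,4,6,7} → only 9 remains.
(6,2) = 6: row 6 has {2,3,7,8,9}; col 2 has {1,3,4}; box has {5,9} → only 6 remains.
(6,3) = 4: row 6 has {2,3,6,7,8,9}; col 3 has {1,3,5,8}; box has {5,6,9} → only 4 remains.
(6,5) = 1: row 6 has {2,3,4,6,7,8,9}; col 5 has {4,5,6,8,9}; box has {3,6,8,9} → only 1 remains.
(6,6) = 5: row 6 has {1,2,3,4,6,7,8,9}; col 6 has {6,8}; box has {1,3,6,8,9}; main diagonal has {1,2,8,9} → only 5 remains.
(7,3) = 2: row 7 has {6,8}; col 3 has {1,3,4,5,8}; box has {1,3}; anti-diagonal has {3,4,6,7,9} → only 2 remains.
(7,7) = 3: row 7 has {2,6,8}; col 7 has {1,2,4,7,9}; box has {1,2,4,9}; main diagonal has {1,2,5,8,9} → only 3 remains.
(7,8) = 7: row 7 has {2,3,6,8}; col 8 has {1,2,3,4,5,6,8,9}; box has {1,2,3,4,9} → only 7 remains.
(7,9) = 5: row 7 has {2,3,6,7,8}; col 9 has {4,7}; box has {1,2,3,4,7,9} → only 5 remains.
(9,9) = 6: row 9 has {1,3,4,9}; col 9 has {4,5,7}; box has {1,2,3,4,5,7,9}; main diagonal has {1,2,3,5,8,9} → only 6 remains.
(1,1) = 7: row 1 has {3,5}; col 1 has {9}; box has {1,3,4,8}; main diagonal has {1,2,3,5,6,8,9} → only 7 remains.
(1,5) = 2: row 1 has {3,5,7}; col 5 has {1,4,5,6,8,9}; box has {5,6,8} → only 2 remains.
(2,7) = 6: row 2 has {1,4,8}; col 7 has {1,2,3,4,7,9}; box has {3,4,5,7} → only 6 remains.
(3,1) = 2: row 3 has {3,4,5,6,7,8}; col 1 has {7,9}; box has {1,3,4,7,8} → only 2 remains.
(4,3) = 7: row 4 has {6,8,9}; col 3 has {1,2,3,4,5,8}; box has {4,5,6,9} → only 7 remains.
(4,4) = 4: row 4 has {6,7,8,9}; col 4 has {3,6,8}; box has {1,3,5,6,8,9}; main diagonal has {1,2,3,5,6,7,8,9} → only 4 remains.
(4,7) = 5: row 4 has {4,6,7,8,9}; col 7 has {1,2,3,4,6,7,9}; box has {1,2,4,6,7,8,9} → only 5 remains.
(4,9) = 3: row 4 has {4,5,6,7,8,9}; col 9 has {4,5,6,7}; box has {1,2,4,5,6,7,8,9} → only 3 remains.
(7,1) = 4: row 7 has {2,3,5,6,7,8}; col 1 has {2,7,9}; box has {1,2,3} → only 4 remains.
(7,2) = 9: row 7 has {2,3,4,5,6,7,8}; col 2 has {1,3,4,6}; box has {1,2,3,4} → only 9 remains.
(7,4) = 1: row 7 has {2,3,4,5,6,7,8,9}; col 4 has {3,4,6,8}; box has {4,6,8} → only 1 remains.
(8,9) = 8: row 8 has {1,2,4}; col 9 has {3,4,5,6,7}; box has {1,2,3,4,5,6,7,9} → only 8 remains.
(1,4) = 9: row 1 has {2,3,5,7}; col 4 has {1,3,4,6,8}; box has {2,5,6,8} → only 9 remains.
(1,7) = 8: row 1 has {2,3,5,7,9}; col 7 has {1,2,3,4,5,6,7,9}; box has {3,4,5,6,7} → only 8 remains.
(1,9) = 1: row 1 has {2,3,5,7,8,9}; col 9 has {3,4,5,6,7,8}; box has {3,4,5,6,7,8}; anti-diagonal has {2,3,4,6,7,9} → only 1 remains.
(2,1) = 5: row 2 has {1,4,6,8}; col 1 has {2,4,7,9}; box has {1,2,3,4,7,8} → only 5 remains.
(2,3) = 9: row 2 has {1,4,5,6,8}; col 3 has {1,2,3,4,5,7,8}; box has {1,2,3,4,5,7,8} → only 9 remains.
(2,9) = 2: row 2 has {1,4,5,6,8,9}; col 9 has {1,3,4,5,6,7,8}; box has {1,3,4,5,6,7,8} → only 2 remains.
(3,6) = 1: row 3 has {2,3,4,5,6,7,8}; col 6 has {5,6,8}; box has {2,5,6,8,9} → only 1 remains.
(3,9) = 9: row 3 has {1,2,3,4,5,6,7,8}; col 9 has {1,2,3,4,5,6,7,8}; box has {1,2,3,4,5,6,7,8} → only 9 remains.
(4,1) = 1: row 4 has {3,4,5,6,7,8,9}; col 1 has {2,4,5,7,9}; box has {4,5,6,7,9} → only 1 remains.
(4,2) = 2: row 4 has {1,3,4,5,6,7,8,9}; col 2 has {1,3,4,6,9}; box has {1,4,5,6,7,9} → only 2 remains.
(5,2) = 8: row 5 has {1,4,5,6,9}; col 2 has {1,2,3,4,6,9}; box has {1,2,4,5,6,7,9} → only 8 remains.
(8,1) = 6: row 8 has {1,2,4,8}; col 1 has {1,2,4,5,7,9}; box has {1,2,3,4,9} → only 6 remains.
(8,2) = 5: row 8 has {1,2,4,6,8}; col 2 has {1,2,3,4,6,8,9}; box has {1,2,3,4,6,9}; anti-diagonal has {1,2,3,4,6,7,9} → only 5 remains.
(8,4) = 7: row 8 has {1,2,4,5,6,8}; col 4 has {1,3,4,6,8,9}; box has {1,4,6,8} → only 7 remains.
(8,5) = 3: row 8 has {1,2,4,5,6,7,8}; col 5 has {1,2,4,5,6,8,9}; box has {1,4,6,7,8} → only 3 remains.
(8,6) = 9: row 8 has {1,2,3,4,5,6,7,8}; col 6 has {1,5,6,8}; box has {1,3,4,6,7,8} → only 9 remains.
(9,1) = 8: row 9 has {1,3,4,6,9}; col 1 has {1,2,4,5,6,7,9}; box has {1,2,3,4,5,6,9}; anti-diagonal has {1,2,3,4,5,6,7,9} → only 8 remains.
(9,2) = 7: row 9 has {1,3,4,6,8,9}; col 2 has {1,2,3,4,5,6,8,9}; box has {1,2,3,4,5,6,8,9} → only 7 remains.
(9,6) = 2: row 9 has {1,3,4,6,7,8,9}; col 6 has {1,5,6,8,9}; box has {1,3,4,6,7,8,9} → only 2 remains.
(1,3) = 6: row 1 has {1,2,3,5,7,8,9}; col 3 has {1,2,3,4,5,7,8,9}; box has {1,2,3,4,5,7,8,9} → only 6 remains.
(1,6) = 4: row 1 has {1,2,3,5,6,7,8,9}; col 6 has {1,2,5,6,8,9}; box has {1,2,5,6,8,9} → only 4 remains.
(2,5) = 7: row 2 has {1,2,4,5,6,8,9}; col 5 has {1,2,3,4,5,6,8,9}; box has {1,2,4,5,6,8,9} → only 7 remains.
(2,6) = 3: row 2 has {1,2,4,5,6,7,8,9}; col 6 has {1,2,4,5,6,8,9}; box has {1,2,4,5,6,7,8,9} → only 3 remains.
(5,1) = 3: row 5 has {1,4,5,6,8,9}; col 1 has {1,2,4,5,6,7,8,9}; box has {1,2,4,5,6,7,8,9} → only 3 remains.
(5,4) = 2: row 5 has {1,3,4,5,6,8,9}; col 4 has {1,3,4,6,7,8,9}; box has {1,3,4,5,6,8,9} → only 2 remains.
(5,6) = 7: row 5 has {1,2,3,4,5,6,8,9}; col 6 has {1,2,3,4,5,6,8,9}; box has {1,2,3,4,5,6,8,9} → only 7 remains.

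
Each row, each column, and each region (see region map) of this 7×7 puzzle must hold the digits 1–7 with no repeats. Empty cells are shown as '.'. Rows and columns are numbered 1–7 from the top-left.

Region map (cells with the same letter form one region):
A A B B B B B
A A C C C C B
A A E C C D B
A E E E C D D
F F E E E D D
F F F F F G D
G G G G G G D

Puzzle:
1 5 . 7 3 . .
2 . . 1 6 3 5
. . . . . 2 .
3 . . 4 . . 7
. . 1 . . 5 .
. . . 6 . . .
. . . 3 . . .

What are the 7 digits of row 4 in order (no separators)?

r3c4 = 5 (sole candidate).
r4c5 = 2: row 4 has {3,4,7}; col 5 has {3,6}; region has {1,3,5,6} → only 2 remains.
r5c4 = 2 (sole candidate).
r5c5 = 7 (sole candidate).
r3c5 = 4 (sole candidate).
r4c2 = 6: row 4 has {2,3,4,7}; col 2 has {5}; region has {1,2,4,7} → only 6 remains.
r4c3 = 5: row 4 has {2,3,4,6,7}; col 3 has {1}; region has {1,2,4,6,7} → only 5 remains.
r4c6 = 1: row 4 has {2,3,4,5,6,7}; col 6 has {2,3,5}; region has {2,5,7} → only 1 remains.

3654217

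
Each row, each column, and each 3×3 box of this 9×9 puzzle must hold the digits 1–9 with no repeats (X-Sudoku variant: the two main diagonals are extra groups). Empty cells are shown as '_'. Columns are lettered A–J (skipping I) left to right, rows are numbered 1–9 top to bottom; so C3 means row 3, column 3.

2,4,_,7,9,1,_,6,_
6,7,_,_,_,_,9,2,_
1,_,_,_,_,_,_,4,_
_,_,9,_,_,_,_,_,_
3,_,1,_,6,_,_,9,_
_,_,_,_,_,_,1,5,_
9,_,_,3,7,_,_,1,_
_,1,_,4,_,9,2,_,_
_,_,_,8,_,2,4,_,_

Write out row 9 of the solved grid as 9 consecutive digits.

D2 = 5 (sole candidate).
D4 = 1 (sole candidate).
D5 = 2 (sole candidate).
D6 = 9 (sole candidate).
E8 = 5 (sole candidate).
E9 = 1: row 9 has {2,4,8}; col 5 has {5,6,7,9}; box has {2,3,4,5,7,8,9} → only 1 remains.
D3 = 6 (sole candidate).
F7 = 6 (sole candidate).
J2 = 1 (hidden single in row 2).
E3 = 2 (hidden single in row 3).
B3 = 9 (hidden single in row 3).
B7 = 2 (hidden single in row 7).
C7 = 4 (hidden single in row 7).
J4 = 2 (hidden single in row 4).
C6 = 2 (hidden single in row 6).
J9 = 9: in row 9, 9 can only go here (every other open cell in that row sees a 9).
B9 = 3: in column 2, 3 can only go here (every other open cell in that column sees a 3).
H9 = 7: row 9 has {1,2,3,4,8,9}; col 8 has {1,2,4,5,6,9}; box has {1,2,4,9} → only 7 remains.
A9 = 5: row 9 has {1,2,3,4,7,8,9}; col 1 has {1,2,3,6,9}; box has {1,2,3,4,9}; anti-diagonal has {1,2,4,6,9} → only 5 remains.
C9 = 6: row 9 has {1,2,3,4,5,7,8,9}; col 3 has {1,2,4,9}; box has {1,2,3,4,5,9} → only 6 remains.

536812479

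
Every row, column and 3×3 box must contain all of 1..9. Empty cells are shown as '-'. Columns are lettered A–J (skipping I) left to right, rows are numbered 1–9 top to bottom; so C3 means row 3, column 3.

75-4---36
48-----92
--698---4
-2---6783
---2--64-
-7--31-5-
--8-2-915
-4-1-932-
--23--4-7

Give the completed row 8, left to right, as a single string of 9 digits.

E1 = 1 (sole candidate).
F1 = 2 (sole candidate).
G1 = 8 (sole candidate).
H3 = 7 (sole candidate).
D4 = 5 (sole candidate).
D6 = 8 (sole candidate).
G6 = 2 (sole candidate).
J6 = 9 (sole candidate).
J8 = 8: row 8 has {1,2,3,4,9}; col 9 has {2,3,4,5,6,7,9}; box has {1,2,3,4,5,7,9} → only 8 remains.
H9 = 6 (sole candidate).
C1 = 9 (sole candidate).
F5 = 7 (sole candidate).
J5 = 1 (sole candidate).
A6 = 6 (sole candidate).
C6 = 4 (sole candidate).
A7 = 3 (sole candidate).
B7 = 6 (sole candidate).
D7 = 7 (sole candidate).
F7 = 4 (sole candidate).
A8 = 5: row 8 has {1,2,3,4,8,9}; col 1 has {3,4,6,7}; box has {2,3,4,6,8} → only 5 remains.
C8 = 7: row 8 has {1,2,3,4,5,8,9}; col 3 has {2,4,6,8,9}; box has {2,3,4,5,6,8} → only 7 remains.
E8 = 6: row 8 has {1,2,3,4,5,7,8,9}; col 5 has {1,2,3,8}; box has {1,2,3,4,7,9} → only 6 remains.

547169328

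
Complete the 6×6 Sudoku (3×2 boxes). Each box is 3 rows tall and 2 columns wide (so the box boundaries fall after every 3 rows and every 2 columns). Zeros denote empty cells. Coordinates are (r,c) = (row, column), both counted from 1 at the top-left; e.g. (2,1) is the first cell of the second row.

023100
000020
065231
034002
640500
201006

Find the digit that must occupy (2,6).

(2,3) = 6: row 2 has {2}; col 3 has {1,3,4,5}; box has {1,2,3,5} → only 6 remains.
(2,4) = 4: row 2 has {2,6}; col 4 has {1,2,5}; box has {1,2,3,5,6} → only 4 remains.
(2,6) = 5: row 2 has {2,4,6}; col 6 has {1,2,6}; box has {1,2,3} → only 5 remains.

5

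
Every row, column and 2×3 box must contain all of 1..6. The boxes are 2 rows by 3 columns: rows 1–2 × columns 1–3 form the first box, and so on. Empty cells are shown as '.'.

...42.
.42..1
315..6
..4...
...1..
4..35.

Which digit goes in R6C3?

1

R3C4 = 2: row 3 has {1,3,5,6}; col 4 has {1,3,4}; box has {6} → only 2 remains.
R3C5 = 4: row 3 has {1,2,3,5,6}; col 5 has {2,5}; box has {2,6} → only 4 remains.
R4C4 = 5: row 4 has {4}; col 4 has {1,2,3,4}; box has {2,4,6} → only 5 remains.
R4C6 = 3: row 4 has {4,5}; col 6 has {1,6}; box has {2,4,5,6} → only 3 remains.
R5C5 = 6: row 5 has {1}; col 5 has {2,4,5}; box has {1,3,5} → only 6 remains.
R6C6 = 2: row 6 has {3,4,5}; col 6 has {1,3,6}; box has {1,3,5,6} → only 2 remains.
R1C6 = 5: row 1 has {2,4}; col 6 has {1,2,3,6}; box has {1,2,4} → only 5 remains.
R2C4 = 6: row 2 has {1,2,4}; col 4 has {1,2,3,4,5}; box has {1,2,4,5} → only 6 remains.
R2C5 = 3: row 2 has {1,2,4,6}; col 5 has {2,4,5,6}; box has {1,2,4,5,6} → only 3 remains.
R4C5 = 1: row 4 has {3,4,5}; col 5 has {2,3,4,5,6}; box has {2,3,4,5,6} → only 1 remains.
R5C3 = 3: row 5 has {1,6}; col 3 has {2,4,5}; box has {4} → only 3 remains.
R5C6 = 4: row 5 has {1,3,6}; col 6 has {1,2,3,5,6}; box has {1,2,3,5,6} → only 4 remains.
R6C2 = 6: row 6 has {2,3,4,5}; col 2 has {1,4}; box has {3,4} → only 6 remains.
R6C3 = 1: row 6 has {2,3,4,5,6}; col 3 has {2,3,4,5}; box has {3,4,6} → only 1 remains.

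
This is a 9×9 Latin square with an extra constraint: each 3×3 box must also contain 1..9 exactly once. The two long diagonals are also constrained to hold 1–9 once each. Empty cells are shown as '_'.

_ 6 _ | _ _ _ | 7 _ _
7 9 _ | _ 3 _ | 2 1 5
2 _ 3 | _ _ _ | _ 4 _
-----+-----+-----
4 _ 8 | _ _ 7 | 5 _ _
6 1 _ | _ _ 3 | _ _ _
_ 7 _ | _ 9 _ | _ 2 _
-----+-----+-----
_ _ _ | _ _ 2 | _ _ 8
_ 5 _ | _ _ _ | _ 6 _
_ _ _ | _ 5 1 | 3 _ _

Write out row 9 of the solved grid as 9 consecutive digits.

r2c3 = 4 (sole candidate).
r3c2 = 8 (sole candidate).
r6c3 = 5 (sole candidate).
r1c3 = 1 (sole candidate).
r6c1 = 3 (sole candidate).
r1c1 = 5 (sole candidate).
r4c2 = 2 (sole candidate).
r4c4 = 1 (sole candidate).
r4c5 = 6 (sole candidate).
r5c3 = 9 (sole candidate).
r7c3 = 6 (sole candidate).
r7c7 = 4 (sole candidate).
r9c2 = 4: row 9 has {1,3,5}; col 2 has {1,2,5,6,7,8,9}; box has {5,6} → only 4 remains.
r3c7 = 9 (sole candidate).
r3c9 = 6 (sole candidate).
r5c7 = 8 (sole candidate).
r5c8 = 7 (sole candidate).
r5c9 = 4 (sole candidate).
r6c6 = 8 (sole candidate).
r6c9 = 1 (sole candidate).
r7c2 = 3 (sole candidate).
r7c5 = 7 (sole candidate).
r8c7 = 1 (sole candidate).
r9c1 = 8: row 9 has {1,3,4,5}; col 1 has {2,3,4,5,6,7}; box has {3,4,5,6}; anti-diagonal has {1,5,6,7,9} → only 8 remains.
r9c8 = 9: row 9 has {1,3,4,5,8}; col 8 has {1,2,4,6,7}; box has {1,3,4,6,8} → only 9 remains.
r1c9 = 3 (sole candidate).
r2c6 = 6 (sole candidate).
r3c5 = 1 (sole candidate).
r3c6 = 5 (sole candidate).
r4c8 = 3 (sole candidate).
r4c9 = 9 (sole candidate).
r5c5 = 2 (sole candidate).
r6c4 = 4 (sole candidate).
r6c7 = 6 (sole candidate).
r7c4 = 9 (sole candidate).
r7c8 = 5 (sole candidate).
r8c1 = 9 (sole candidate).
r8c6 = 4 (sole candidate).
r9c4 = 6: row 9 has {1,3,4,5,8,9}; col 4 has {1,4,9}; box has {1,2,4,5,7,9} → only 6 remains.
r9c9 = 7: row 9 has {1,3,4,5,6,8,9}; col 9 has {1,3,4,5,6,8,9}; box has {1,3,4,5,6,8,9}; main diagonal has {1,2,3,4,5,6,8,9} → only 7 remains.
r1c6 = 9 (sole candidate).
r1c8 = 8 (sole candidate).
r2c4 = 8 (sole candidate).
r3c4 = 7 (sole candidate).
r5c4 = 5 (sole candidate).
r7c1 = 1 (sole candidate).
r8c4 = 3 (sole candidate).
r8c5 = 8 (sole candidate).
r8c9 = 2 (sole candidate).
r9c3 = 2: row 9 has {1,3,4,5,6,7,8,9}; col 3 has {1,3,4,5,6,8,9}; box has {1,3,4,5,6,8,9} → only 2 remains.

842651397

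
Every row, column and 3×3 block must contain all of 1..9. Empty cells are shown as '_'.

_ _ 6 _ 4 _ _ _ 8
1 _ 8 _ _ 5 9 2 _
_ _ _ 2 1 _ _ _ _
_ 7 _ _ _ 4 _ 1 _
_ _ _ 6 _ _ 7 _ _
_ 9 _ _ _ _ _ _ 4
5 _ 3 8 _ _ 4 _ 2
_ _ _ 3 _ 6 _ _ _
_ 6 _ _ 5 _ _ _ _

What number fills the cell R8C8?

R2C4 = 7: row 2 has {1,2,5,8,9}; col 4 has {2,3,6,8}; box has {1,2,4,5} → only 7 remains.
R7C2 = 1: row 7 has {2,3,4,5,8}; col 2 has {6,7,9}; box has {3,5,6} → only 1 remains.
R1C4 = 9: row 1 has {4,6,8}; col 4 has {2,3,6,7,8}; box has {1,2,4,5,7} → only 9 remains.
R1C6 = 3: row 1 has {4,6,8,9}; col 6 has {4,5,6}; box has {1,2,4,5,7,9} → only 3 remains.
R2C5 = 6: row 2 has {1,2,5,7,8,9}; col 5 has {1,4,5}; box has {1,2,3,4,5,7,9} → only 6 remains.
R2C9 = 3: row 2 has {1,2,5,6,7,8,9}; col 9 has {2,4,8}; box has {2,8,9} → only 3 remains.
R3C6 = 8: row 3 has {1,2}; col 6 has {3,4,5,6}; box has {1,2,3,4,5,6,7,9} → only 8 remains.
R4C4 = 5: row 4 has {1,4,7}; col 4 has {2,3,6,7,8,9}; box has {4,6} → only 5 remains.
R6C4 = 1: row 6 has {4,9}; col 4 has {2,3,5,6,7,8,9}; box has {4,5,6} → only 1 remains.
R9C4 = 4: row 9 has {5,6}; col 4 has {1,2,3,5,6,7,8,9}; box has {3,5,6,8} → only 4 remains.
R2C2 = 4: row 2 has {1,2,3,5,6,7,8,9}; col 2 has {1,6,7,9}; box has {1,6,8} → only 4 remains.
R4C3 = 2: row 4 has {1,4,5,7}; col 3 has {3,6,8}; box has {7,9} → only 2 remains.
R6C3 = 5: row 6 has {1,4,9}; col 3 has {2,3,6,8}; box has {2,7,9} → only 5 remains.
R1C7 = 1: in row 1, 1 can only go here (every other open cell in that row sees a 1).
R3C8 = 4: in row 3, 4 can only go here (every other open cell in that row sees a 4).
R5C3 = 1: in row 5, 1 can only go here (every other open cell in that row sees a 1).
R5C1 = 4: in row 5, 4 can only go here (every other open cell in that row sees a 4).
R7C8 = 6: in row 7, 6 can only go here (every other open cell in that row sees a 6).
R8C9 = 1: in row 8, 1 can only go here (every other open cell in that row sees a 1).
R8C3 = 4: in row 8, 4 can only go here (every other open cell in that row sees a 4).
R9C6 = 1: in row 9, 1 can only go here (every other open cell in that row sees a 1).
R9C1 = 2: in row 9, 2 can only go here (every other open cell in that row sees a 2).
R1C1 = 7: row 1 has {1,3,4,6,8,9}; col 1 has {1,2,4,5}; box has {1,4,6,8} → only 7 remains.
R1C8 = 5: row 1 has {1,3,4,6,7,8,9}; col 8 has {1,2,4,6}; box has {1,2,3,4,8,9} → only 5 remains.
R3C3 = 9: row 3 has {1,2,4,8}; col 3 has {1,2,3,4,5,6,8}; box has {1,4,6,7,8} → only 9 remains.
R3C7 = 6: row 3 has {1,2,4,8,9}; col 7 has {1,4,7,9}; box has {1,2,3,4,5,8,9} → only 6 remains.
R3C9 = 7: row 3 has {1,2,4,6,8,9}; col 9 has {1,2,3,4,8}; box has {1,2,3,4,5,6,8,9} → only 7 remains.
R8C2 = 8: row 8 has {1,3,4,6}; col 2 has {1,4,6,7,9}; box has {1,2,3,4,5,6} → only 8 remains.
R8C7 = 5: row 8 has {1,3,4,6,8}; col 7 has {1,4,6,7,9}; box has {1,2,4,6} → only 5 remains.
R9C3 = 7: row 9 has {1,2,4,5,6}; col 3 has {1,2,3,4,5,6,8,9}; box has {1,2,3,4,5,6,8} → only 7 remains.
R9C9 = 9: row 9 has {1,2,4,5,6,7}; col 9 has {1,2,3,4,7,8}; box has {1,2,4,5,6} → only 9 remains.
R1C2 = 2: row 1 has {1,3,4,5,6,7,8,9}; col 2 has {1,4,6,7,8,9}; box has {1,4,6,7,8,9} → only 2 remains.
R3C1 = 3: row 3 has {1,2,4,6,7,8,9}; col 1 has {1,2,4,5,7}; box has {1,2,4,6,7,8,9} → only 3 remains.
R3C2 = 5: row 3 has {1,2,3,4,6,7,8,9}; col 2 has {1,2,4,6,7,8,9}; box has {1,2,3,4,6,7,8,9} → only 5 remains.
R4C9 = 6: row 4 has {1,2,4,5,7}; col 9 has {1,2,3,4,7,8,9}; box has {1,4,7} → only 6 remains.
R5C2 = 3: row 5 has {1,4,6,7}; col 2 has {1,2,4,5,6,7,8,9}; box has {1,2,4,5,7,9} → only 3 remains.
R5C9 = 5: row 5 has {1,3,4,6,7}; col 9 has {1,2,3,4,6,7,8,9}; box has {1,4,6,7} → only 5 remains.
R8C1 = 9: row 8 has {1,3,4,5,6,8}; col 1 has {1,2,3,4,5,7}; box has {1,2,3,4,5,6,7,8} → only 9 remains.
R8C8 = 7: row 8 has {1,3,4,5,6,8,9}; col 8 has {1,2,4,5,6}; box has {1,2,4,5,6,9} → only 7 remains.

7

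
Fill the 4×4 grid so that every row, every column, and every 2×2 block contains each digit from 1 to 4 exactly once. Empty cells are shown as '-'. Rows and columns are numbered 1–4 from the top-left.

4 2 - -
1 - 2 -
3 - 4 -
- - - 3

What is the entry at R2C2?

3

R1C4 = 1 (sole candidate).
R2C2 = 3: row 2 has {1,2}; col 2 has {2}; box has {1,2,4} → only 3 remains.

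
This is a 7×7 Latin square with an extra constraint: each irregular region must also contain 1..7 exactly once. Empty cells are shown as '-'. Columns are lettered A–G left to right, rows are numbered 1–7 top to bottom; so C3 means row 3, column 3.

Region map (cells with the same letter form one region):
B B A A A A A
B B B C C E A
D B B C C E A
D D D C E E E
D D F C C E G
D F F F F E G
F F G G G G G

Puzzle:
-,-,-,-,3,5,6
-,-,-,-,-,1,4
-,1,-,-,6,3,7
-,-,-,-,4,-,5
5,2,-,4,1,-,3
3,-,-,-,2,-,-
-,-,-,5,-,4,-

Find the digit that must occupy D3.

2

A3 = 4: row 3 has {1,3,6,7}; col 1 has {3,5}; region has {2,3,5} → only 4 remains.
D3 = 2: row 3 has {1,3,4,6,7}; col 4 has {4,5}; region has {1,4,6} → only 2 remains.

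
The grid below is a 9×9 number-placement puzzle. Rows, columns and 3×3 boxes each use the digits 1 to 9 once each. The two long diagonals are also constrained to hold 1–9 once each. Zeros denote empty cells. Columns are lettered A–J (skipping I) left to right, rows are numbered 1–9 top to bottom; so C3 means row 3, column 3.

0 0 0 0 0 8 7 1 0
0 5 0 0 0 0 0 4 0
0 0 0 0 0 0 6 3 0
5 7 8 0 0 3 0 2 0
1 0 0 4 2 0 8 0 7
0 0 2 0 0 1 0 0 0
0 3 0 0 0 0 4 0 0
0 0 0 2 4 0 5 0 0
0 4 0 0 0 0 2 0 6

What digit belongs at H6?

G2 = 9 (sole candidate).
D4 = 9 (sole candidate).
E4 = 6 (sole candidate).
G4 = 1 (sole candidate).
J4 = 4 (sole candidate).
F5 = 5 (sole candidate).
G6 = 3 (sole candidate).
A1 = 3 (sole candidate).
J1 = 5 (sole candidate).
C3 = 7 (sole candidate).
J6 = 9 (sole candidate).
H8 = 8 (sole candidate).
D1 = 6 (sole candidate).
E1 = 9 (sole candidate).
H5 = 6 (sole candidate).
B6 = 6 (sole candidate).
H6 = 5: row 6 has {1,2,3,6,9}; col 8 has {1,2,3,4,6,8}; box has {1,2,3,4,6,7,8,9} → only 5 remains.

5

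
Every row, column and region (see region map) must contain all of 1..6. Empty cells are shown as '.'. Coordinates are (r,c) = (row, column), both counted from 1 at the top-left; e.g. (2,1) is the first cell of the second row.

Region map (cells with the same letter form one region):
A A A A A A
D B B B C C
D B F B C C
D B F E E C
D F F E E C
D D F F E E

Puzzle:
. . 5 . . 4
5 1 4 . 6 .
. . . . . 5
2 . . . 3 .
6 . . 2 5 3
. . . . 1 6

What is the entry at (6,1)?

4

(1,5) = 2 (sole candidate).
(2,4) = 3 (sole candidate).
(2,6) = 2 (sole candidate).
(3,4) = 6 (sole candidate).
(3,5) = 4 (sole candidate).
(4,2) = 5 (sole candidate).
(4,4) = 4 (sole candidate).
(4,6) = 1 (sole candidate).
(5,2) = 4 (sole candidate).
(5,3) = 1 (sole candidate).
(6,2) = 3 (sole candidate).
(6,3) = 2 (sole candidate).
(6,4) = 5 (sole candidate).
(1,2) = 6 (sole candidate).
(1,4) = 1 (sole candidate).
(3,1) = 1 (sole candidate).
(3,2) = 2 (sole candidate).
(3,3) = 3 (sole candidate).
(4,3) = 6 (sole candidate).
(6,1) = 4: row 6 has {1,2,3,5,6}; col 1 has {1,2,5,6}; region has {1,2,3,5,6} → only 4 remains.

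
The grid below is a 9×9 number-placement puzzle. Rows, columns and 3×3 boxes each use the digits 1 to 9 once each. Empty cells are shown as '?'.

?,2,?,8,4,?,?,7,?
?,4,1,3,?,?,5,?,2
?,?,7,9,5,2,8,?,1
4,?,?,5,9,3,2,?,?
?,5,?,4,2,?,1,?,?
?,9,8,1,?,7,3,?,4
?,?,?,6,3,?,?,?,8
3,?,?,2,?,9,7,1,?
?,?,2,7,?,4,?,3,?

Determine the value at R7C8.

R2C6 = 6: row 2 has {1,2,3,4,5}; col 6 has {2,3,4,7,9}; box has {2,3,4,5,8,9} → only 6 remains.
R2C8 = 9: row 2 has {1,2,3,4,5,6}; col 8 has {1,3,7}; box has {1,2,5,7,8} → only 9 remains.
R3C1 = 6: row 3 has {1,2,5,7,8,9}; col 1 has {3,4}; box has {1,2,4,7} → only 6 remains.
R3C2 = 3: row 3 has {1,2,5,6,7,8,9}; col 2 has {2,4,5,9}; box has {1,2,4,6,7} → only 3 remains.
R3C8 = 4: row 3 has {1,2,3,5,6,7,8,9}; col 8 has {1,3,7,9}; box has {1,2,5,7,8,9} → only 4 remains.
R4C3 = 6: row 4 has {2,3,4,5,9}; col 3 has {1,2,7,8}; box has {4,5,8,9} → only 6 remains.
R4C8 = 8: row 4 has {2,3,4,5,6,9}; col 8 has {1,3,4,7,9}; box has {1,2,3,4} → only 8 remains.
R4C9 = 7: row 4 has {2,3,4,5,6,8,9}; col 9 has {1,2,4,8}; box has {1,2,3,4,8} → only 7 remains.
R5C1 = 7: row 5 has {1,2,4,5}; col 1 has {3,4,6}; box has {4,5,6,8,9} → only 7 remains.
R5C3 = 3: row 5 has {1,2,4,5,7}; col 3 has {1,2,6,7,8}; box has {4,5,6,7,8,9} → only 3 remains.
R5C6 = 8: row 5 has {1,2,3,4,5,7}; col 6 has {2,3,4,6,7,9}; box has {1,2,3,4,5,7,9} → only 8 remains.
R5C8 = 6: row 5 has {1,2,3,4,5,7,8}; col 8 has {1,3,4,7,8,9}; box has {1,2,3,4,7,8} → only 6 remains.
R5C9 = 9: row 5 has {1,2,3,4,5,6,7,8}; col 9 has {1,2,4,7,8}; box has {1,2,3,4,6,7,8} → only 9 remains.
R6C1 = 2: row 6 has {1,3,4,7,8,9}; col 1 has {3,4,6,7}; box has {3,4,5,6,7,8,9} → only 2 remains.
R6C5 = 6: row 6 has {1,2,3,4,7,8,9}; col 5 has {2,3,4,5,9}; box has {1,2,3,4,5,7,8,9} → only 6 remains.
R6C8 = 5: row 6 has {1,2,3,4,6,7,8,9}; col 8 has {1,3,4,6,7,8,9}; box has {1,2,3,4,6,7,8,9} → only 5 remains.
R7C8 = 2: row 7 has {3,6,8}; col 8 has {1,3,4,5,6,7,8,9}; box has {1,3,7,8} → only 2 remains.

2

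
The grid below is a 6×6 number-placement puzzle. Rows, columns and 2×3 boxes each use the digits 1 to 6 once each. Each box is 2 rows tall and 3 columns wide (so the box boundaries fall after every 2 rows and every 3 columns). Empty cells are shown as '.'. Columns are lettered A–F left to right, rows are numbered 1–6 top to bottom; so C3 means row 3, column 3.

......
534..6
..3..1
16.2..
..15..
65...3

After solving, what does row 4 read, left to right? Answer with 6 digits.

165234

A1 = 2: row 1 has {}; col 1 has {1,5,6}; box has {3,4,5} → only 2 remains.
B1 = 1: row 1 has {2}; col 2 has {3,5,6}; box has {2,3,4,5} → only 1 remains.
C1 = 6: row 1 has {1,2}; col 3 has {1,3,4}; box has {1,2,3,4,5} → only 6 remains.
D2 = 1: row 2 has {3,4,5,6}; col 4 has {2,5}; box has {6} → only 1 remains.
E2 = 2: row 2 has {1,3,4,5,6}; col 5 has {}; box has {1,6} → only 2 remains.
A3 = 4: row 3 has {1,3}; col 1 has {1,2,5,6}; box has {1,3,6} → only 4 remains.
B3 = 2: row 3 has {1,3,4}; col 2 has {1,3,5,6}; box has {1,3,4,6} → only 2 remains.
D3 = 6: row 3 has {1,2,3,4}; col 4 has {1,2,5}; box has {1,2} → only 6 remains.
E3 = 5: row 3 has {1,2,3,4,6}; col 5 has {2}; box has {1,2,6} → only 5 remains.
C4 = 5: row 4 has {1,2,6}; col 3 has {1,3,4,6}; box has {1,2,3,4,6} → only 5 remains.
F4 = 4: row 4 has {1,2,5,6}; col 6 has {1,3,6}; box has {1,2,5,6} → only 4 remains.
A5 = 3: row 5 has {1,5}; col 1 has {1,2,4,5,6}; box has {1,5,6} → only 3 remains.
B5 = 4: row 5 has {1,3,5}; col 2 has {1,2,3,5,6}; box has {1,3,5,6} → only 4 remains.
E5 = 6: row 5 has {1,3,4,5}; col 5 has {2,5}; box has {3,5} → only 6 remains.
F5 = 2: row 5 has {1,3,4,5,6}; col 6 has {1,3,4,6}; box has {3,5,6} → only 2 remains.
C6 = 2: row 6 has {3,5,6}; col 3 has {1,3,4,5,6}; box has {1,3,4,5,6} → only 2 remains.
D6 = 4: row 6 has {2,3,5,6}; col 4 has {1,2,5,6}; box has {2,3,5,6} → only 4 remains.
E6 = 1: row 6 has {2,3,4,5,6}; col 5 has {2,5,6}; box has {2,3,4,5,6} → only 1 remains.
D1 = 3: row 1 has {1,2,6}; col 4 has {1,2,4,5,6}; box has {1,2,6} → only 3 remains.
E1 = 4: row 1 has {1,2,3,6}; col 5 has {1,2,5,6}; box has {1,2,3,6} → only 4 remains.
F1 = 5: row 1 has {1,2,3,4,6}; col 6 has {1,2,3,4,6}; box has {1,2,3,4,6} → only 5 remains.
E4 = 3: row 4 has {1,2,4,5,6}; col 5 has {1,2,4,5,6}; box has {1,2,4,5,6} → only 3 remains.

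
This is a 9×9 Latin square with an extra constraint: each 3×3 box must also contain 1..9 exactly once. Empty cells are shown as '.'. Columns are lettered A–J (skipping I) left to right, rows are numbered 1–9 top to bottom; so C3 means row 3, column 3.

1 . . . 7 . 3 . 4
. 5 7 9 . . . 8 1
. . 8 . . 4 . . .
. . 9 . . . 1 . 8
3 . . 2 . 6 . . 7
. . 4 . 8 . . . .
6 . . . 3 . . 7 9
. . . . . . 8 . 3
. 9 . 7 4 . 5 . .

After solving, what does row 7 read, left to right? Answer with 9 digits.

E4 = 5: row 4 has {1,8,9}; col 5 has {3,4,7,8}; box has {2,6,8} → only 5 remains.
H1 = 9: in row 1, 9 can only go here (every other open cell in that row sees a 9).
F2 = 3: in row 2, 3 can only go here (every other open cell in that row sees a 3).
A2 = 4: in row 2, 4 can only go here (every other open cell in that row sees a 4).
F4 = 7: row 4 has {1,5,8,9}; col 6 has {3,4,6}; box has {2,5,6,8} → only 7 remains.
A4 = 2: row 4 has {1,5,7,8,9}; col 1 has {1,3,4,6}; box has {3,4,9} → only 2 remains.
B4 = 6: row 4 has {1,2,5,7,8,9}; col 2 has {5,9}; box has {2,3,4,9} → only 6 remains.
A9 = 8: row 9 has {4,5,7,9}; col 1 has {1,2,3,4,6}; box has {6,9} → only 8 remains.
B1 = 2: row 1 has {1,3,4,7,9}; col 2 has {5,6,9}; box has {1,4,5,7,8} → only 2 remains.
C1 = 6: row 1 has {1,2,3,4,7,9}; col 3 has {4,7,8,9}; box has {1,2,4,5,7,8} → only 6 remains.
A3 = 9: row 3 has {4,8}; col 1 has {1,2,3,4,6,8}; box has {1,2,4,5,6,7,8} → only 9 remains.
B3 = 3: row 3 has {4,8,9}; col 2 has {2,5,6,9}; box has {1,2,4,5,6,7,8,9} → only 3 remains.
G3 = 7: in row 3, 7 can only go here (every other open cell in that row sees a 7).
B5 = 8: in row 5, 8 can only go here (every other open cell in that row sees an 8).
C9 = 3: in row 9, 3 can only go here (every other open cell in that row sees a 3).
D4 = 4: in column 4, 4 can only go here (every other open cell in that column sees a 4).
H4 = 3: row 4 has {1,2,4,5,6,7,8,9}; col 8 has {7,8,9}; box has {1,7,8} → only 3 remains.
D6 = 3: in row 6, 3 can only go here (every other open cell in that row sees a 3).
Singles propagation stalls; B7 is still open with candidates {1,4}.
  Try B7 = 1: this forces B6=7, B8=4, A6=5, A8=7, C5=1, E5=9, G5=4; then row 7 has no cell left for 4 — contradiction.
So B7 = 4.
G7 = 2: row 7 has {3,4,6,7,9}; col 7 has {1,3,5,7,8}; box has {3,5,7,8,9} → only 2 remains.
J9 = 6 (sole candidate).
G2 = 6 (sole candidate).
G6 = 9 (sole candidate).
H9 = 1 (sole candidate).
E2 = 2 (sole candidate).
G5 = 4 (sole candidate).
H5 = 5 (sole candidate).
F6 = 1 (sole candidate).
J6 = 2 (sole candidate).
H8 = 4 (sole candidate).
F9 = 2 (sole candidate).
H3 = 2 (sole candidate).
J3 = 5 (sole candidate).
C5 = 1 (sole candidate).
E5 = 9 (sole candidate).
B6 = 7 (sole candidate).
H6 = 6 (sole candidate).
C7 = 5: row 7 has {2,3,4,6,7,9}; col 3 has {1,3,4,6,7,8,9}; box has {3,4,6,8,9} → only 5 remains.
F7 = 8: row 7 has {2,3,4,5,6,7,9}; col 6 has {1,2,3,4,6,7}; box has {2,3,4,7} → only 8 remains.
A8 = 7 (sole candidate).
B8 = 1 (sole candidate).
C8 = 2 (sole candidate).
E8 = 6 (sole candidate).
F1 = 5 (sole candidate).
E3 = 1 (sole candidate).
A6 = 5 (sole candidate).
D7 = 1: row 7 has {2,3,4,5,6,7,8,9}; col 4 has {2,3,4,7,9}; box has {2,3,4,6,7,8} → only 1 remains.

645138279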